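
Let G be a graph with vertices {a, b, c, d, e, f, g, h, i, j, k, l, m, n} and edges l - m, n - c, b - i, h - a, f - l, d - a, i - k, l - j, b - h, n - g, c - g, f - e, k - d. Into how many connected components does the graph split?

3

Starting from c we can reach c, g, n. That is one component of size 3.
Starting from e we can reach e, f, j, l, m. That is one component of size 5.
Starting from a we can reach a, b, d, h, i, k. That is one component of size 6.
Total: 3 components.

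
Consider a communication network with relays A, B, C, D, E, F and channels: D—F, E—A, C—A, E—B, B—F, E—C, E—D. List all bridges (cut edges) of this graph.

The edges on the cycle E-C-A-E are not bridges since each lies on that cycle.
Every edge lies on some cycle, so there are no bridges.

none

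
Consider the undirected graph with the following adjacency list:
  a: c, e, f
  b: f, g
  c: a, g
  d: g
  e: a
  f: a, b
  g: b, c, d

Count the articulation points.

2

Removing a increases the component count from 1 to 2, so a is a cut vertex.
Removing g increases the component count from 1 to 2, so g is a cut vertex.
By contrast removing c leaves 1 component; it is not a cut vertex. No other vertex is a cut vertex either.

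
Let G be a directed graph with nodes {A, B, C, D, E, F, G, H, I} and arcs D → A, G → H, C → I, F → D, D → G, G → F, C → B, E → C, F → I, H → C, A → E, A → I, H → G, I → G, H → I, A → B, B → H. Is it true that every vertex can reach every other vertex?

From C we can reach every vertex (A, B, C, D, E, F, G, H, I), and every vertex can reach C (A, B, C, D, E, F, G, H, I). So the whole graph is one strongly connected component.

Yes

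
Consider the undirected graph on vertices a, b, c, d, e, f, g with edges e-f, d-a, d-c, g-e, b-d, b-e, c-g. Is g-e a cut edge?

No

After removing g-e, the path g-c-d-b-e still connects them, so the edge is not a bridge.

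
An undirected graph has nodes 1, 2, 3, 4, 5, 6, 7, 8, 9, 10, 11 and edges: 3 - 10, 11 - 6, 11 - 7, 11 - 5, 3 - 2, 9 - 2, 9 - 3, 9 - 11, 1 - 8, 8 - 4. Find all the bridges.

1-8, 10-3, 11-5, 11-6, 11-7, 11-9, 4-8

The edges on the cycle 9-3-2-9 are not bridges since each lies on that cycle.
But removing 11 - 7 disconnects 11 from 7; removing 8 - 4 disconnects 8 from 4; removing 11 - 5 disconnects 11 from 5; removing 9 - 11 disconnects 9 from 11 — these are bridges.
In total 7 edges are bridges.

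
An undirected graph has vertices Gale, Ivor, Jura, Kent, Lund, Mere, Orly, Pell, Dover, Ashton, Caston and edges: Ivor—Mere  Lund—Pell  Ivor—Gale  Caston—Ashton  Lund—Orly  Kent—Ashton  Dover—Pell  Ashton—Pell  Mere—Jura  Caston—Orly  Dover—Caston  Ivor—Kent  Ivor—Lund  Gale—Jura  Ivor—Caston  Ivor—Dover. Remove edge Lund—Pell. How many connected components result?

Lund and Pell are still connected via Lund-Ivor-Dover-Pell, so the component count stays at 1.

1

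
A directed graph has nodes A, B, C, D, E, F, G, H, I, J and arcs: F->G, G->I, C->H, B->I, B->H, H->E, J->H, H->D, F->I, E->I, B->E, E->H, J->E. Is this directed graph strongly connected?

No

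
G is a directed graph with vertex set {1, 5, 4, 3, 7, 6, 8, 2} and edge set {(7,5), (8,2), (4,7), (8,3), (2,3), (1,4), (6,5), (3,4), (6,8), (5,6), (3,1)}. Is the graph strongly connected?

Yes

From 3 we can reach every vertex (1, 2, 3, 4, 5, 6, 7, 8), and every vertex can reach 3 (1, 2, 3, 4, 5, 6, 7, 8). So the whole graph is one strongly connected component.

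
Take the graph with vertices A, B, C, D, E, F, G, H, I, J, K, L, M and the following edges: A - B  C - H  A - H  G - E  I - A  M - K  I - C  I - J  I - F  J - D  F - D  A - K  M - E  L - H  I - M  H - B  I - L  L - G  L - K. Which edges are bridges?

The edges on the cycle I-J-D-F-I are not bridges since each lies on that cycle.
Every edge lies on some cycle, so there are no bridges.

none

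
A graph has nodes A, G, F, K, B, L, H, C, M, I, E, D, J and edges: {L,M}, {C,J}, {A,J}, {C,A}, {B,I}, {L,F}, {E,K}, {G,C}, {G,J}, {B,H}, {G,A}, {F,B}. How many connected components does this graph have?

4

D is isolated — a component by itself.
Starting from E we can reach E, K. That is one component of size 2.
Starting from A we can reach A, C, G, J. That is one component of size 4.
Starting from B we can reach B, F, H, I, L, M. That is one component of size 6.
Total: 4 components.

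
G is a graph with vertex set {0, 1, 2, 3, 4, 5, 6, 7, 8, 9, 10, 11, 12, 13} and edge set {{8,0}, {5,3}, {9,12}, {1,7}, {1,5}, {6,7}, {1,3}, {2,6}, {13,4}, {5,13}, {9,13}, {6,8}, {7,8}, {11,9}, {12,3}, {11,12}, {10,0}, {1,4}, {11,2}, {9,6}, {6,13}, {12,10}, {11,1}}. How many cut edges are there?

0

The edges on the cycle 1-5-13-4-1 are not bridges since each lies on that cycle.
Every edge lies on some cycle, so there are no bridges.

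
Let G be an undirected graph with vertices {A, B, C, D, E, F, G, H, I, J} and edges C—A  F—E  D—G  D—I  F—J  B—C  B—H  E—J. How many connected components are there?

3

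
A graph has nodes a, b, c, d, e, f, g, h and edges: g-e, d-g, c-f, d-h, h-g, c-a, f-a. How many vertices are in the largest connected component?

4

b is isolated — a component by itself.
Starting from a we can reach a, c, f. That is one component of size 3.
Starting from d we can reach d, e, g, h. That is one component of size 4.
The largest has 4 vertices.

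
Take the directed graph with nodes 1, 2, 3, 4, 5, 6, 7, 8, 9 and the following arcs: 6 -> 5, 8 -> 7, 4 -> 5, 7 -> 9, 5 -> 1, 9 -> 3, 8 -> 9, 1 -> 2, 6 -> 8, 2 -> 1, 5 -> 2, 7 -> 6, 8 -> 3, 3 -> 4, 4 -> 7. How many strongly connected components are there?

{3, 4, 6, 7, 8, 9} are all mutually reachable — one SCC of size 6.
{1, 2} are all mutually reachable — one SCC of size 2.
{5} is an SCC by itself.
That gives 3 strongly connected components.

3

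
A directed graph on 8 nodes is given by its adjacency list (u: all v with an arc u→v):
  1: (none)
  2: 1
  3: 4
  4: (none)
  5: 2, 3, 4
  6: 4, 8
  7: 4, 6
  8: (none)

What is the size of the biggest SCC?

{4} is an SCC by itself.
{3} is an SCC by itself.
{8} is an SCC by itself.
{1} is an SCC by itself.
{5} is an SCC by itself.
(and 3 more singleton SCCs)
The largest has 1 vertex.

1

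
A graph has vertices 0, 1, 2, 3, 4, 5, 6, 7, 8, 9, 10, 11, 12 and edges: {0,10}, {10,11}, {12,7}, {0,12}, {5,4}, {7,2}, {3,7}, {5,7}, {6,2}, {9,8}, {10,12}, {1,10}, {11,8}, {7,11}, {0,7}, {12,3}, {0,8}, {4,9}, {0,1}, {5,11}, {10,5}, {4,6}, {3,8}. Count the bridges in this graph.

The edges on the cycle 10-12-3-8-9-4-5-10 are not bridges since each lies on that cycle.
Every edge lies on some cycle, so there are no bridges.

0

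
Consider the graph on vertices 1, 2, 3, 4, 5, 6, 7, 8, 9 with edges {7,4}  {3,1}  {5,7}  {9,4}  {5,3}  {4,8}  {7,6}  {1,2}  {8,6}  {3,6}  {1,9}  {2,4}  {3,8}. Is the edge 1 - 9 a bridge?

After removing 1 - 9, the path 1-2-4-9 still connects them, so the edge is not a bridge.

No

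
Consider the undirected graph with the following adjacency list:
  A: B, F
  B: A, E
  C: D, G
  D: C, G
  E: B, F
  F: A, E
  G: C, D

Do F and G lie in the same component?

No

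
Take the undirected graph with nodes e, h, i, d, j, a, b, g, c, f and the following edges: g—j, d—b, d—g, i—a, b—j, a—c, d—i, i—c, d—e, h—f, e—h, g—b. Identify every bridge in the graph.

d-e, d-i, e-h, f-h

The edges on the cycle i-a-c-i are not bridges since each lies on that cycle.
But removing f—h disconnects f from h; removing e—h disconnects e from h; removing d—e disconnects d from e; removing d—i disconnects d from i — these are bridges.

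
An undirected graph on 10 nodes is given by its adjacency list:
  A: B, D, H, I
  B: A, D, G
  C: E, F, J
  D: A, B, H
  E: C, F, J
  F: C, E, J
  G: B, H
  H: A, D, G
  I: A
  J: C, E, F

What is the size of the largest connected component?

6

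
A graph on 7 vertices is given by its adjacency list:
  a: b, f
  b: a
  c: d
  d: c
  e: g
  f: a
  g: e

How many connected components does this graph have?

Starting from c we can reach c, d. That is one component of size 2.
Starting from e we can reach e, g. That is one component of size 2.
Starting from a we can reach a, b, f. That is one component of size 3.
Total: 3 components.

3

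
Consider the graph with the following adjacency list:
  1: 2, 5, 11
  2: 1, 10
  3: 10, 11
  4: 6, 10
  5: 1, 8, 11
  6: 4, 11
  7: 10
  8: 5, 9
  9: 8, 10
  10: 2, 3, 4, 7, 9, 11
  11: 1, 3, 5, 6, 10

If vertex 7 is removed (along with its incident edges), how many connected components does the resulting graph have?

With 7 gone, the remaining components are: {1, 2, 3, 4, 5, 6, 8, 9, 10, 11}.
That is 1 component.

1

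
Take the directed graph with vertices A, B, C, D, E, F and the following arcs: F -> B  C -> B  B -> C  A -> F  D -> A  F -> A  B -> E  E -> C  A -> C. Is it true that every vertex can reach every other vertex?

No

There is no directed path from A to D, so the graph is not strongly connected.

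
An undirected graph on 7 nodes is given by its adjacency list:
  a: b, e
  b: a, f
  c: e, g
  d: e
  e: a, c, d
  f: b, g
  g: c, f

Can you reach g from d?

From d we can reach a, b, c, d, e, f, g, which includes g.

Yes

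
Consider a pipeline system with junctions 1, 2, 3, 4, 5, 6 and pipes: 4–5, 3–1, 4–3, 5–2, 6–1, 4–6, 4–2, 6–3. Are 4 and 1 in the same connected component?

From 4 we can reach 1, 2, 3, 4, 5, 6, which includes 1.

Yes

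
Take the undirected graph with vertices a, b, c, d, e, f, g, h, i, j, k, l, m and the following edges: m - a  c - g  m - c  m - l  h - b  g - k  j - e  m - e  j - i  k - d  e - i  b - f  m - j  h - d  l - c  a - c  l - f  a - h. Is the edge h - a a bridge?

No

After removing h - a, the path h-d-k-g-c-a still connects them, so the edge is not a bridge.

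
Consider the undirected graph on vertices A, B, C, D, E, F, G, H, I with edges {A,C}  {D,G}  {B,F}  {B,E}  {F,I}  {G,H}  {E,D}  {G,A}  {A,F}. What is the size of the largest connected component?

Starting from A we can reach A, B, C, D, E, F, G, H, I. That is one component of size 9.
The largest has 9 vertices.

9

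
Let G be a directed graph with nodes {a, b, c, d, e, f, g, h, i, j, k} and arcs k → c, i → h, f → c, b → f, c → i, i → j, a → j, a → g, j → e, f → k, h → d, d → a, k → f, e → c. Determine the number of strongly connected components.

{a, c, d, e, h, i, j} are all mutually reachable — one SCC of size 7.
{f, k} are all mutually reachable — one SCC of size 2.
{g} is an SCC by itself.
{b} is an SCC by itself.
That gives 4 strongly connected components.

4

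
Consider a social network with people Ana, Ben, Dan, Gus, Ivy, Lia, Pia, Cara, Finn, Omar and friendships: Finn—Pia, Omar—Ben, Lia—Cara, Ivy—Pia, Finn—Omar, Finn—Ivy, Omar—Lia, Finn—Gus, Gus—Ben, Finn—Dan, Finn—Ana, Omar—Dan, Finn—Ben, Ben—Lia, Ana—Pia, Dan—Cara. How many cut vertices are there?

Removing Finn increases the component count from 1 to 2, so Finn is a cut vertex.
By contrast removing Omar leaves 1 component; it is not a cut vertex. No other vertex is a cut vertex either.

1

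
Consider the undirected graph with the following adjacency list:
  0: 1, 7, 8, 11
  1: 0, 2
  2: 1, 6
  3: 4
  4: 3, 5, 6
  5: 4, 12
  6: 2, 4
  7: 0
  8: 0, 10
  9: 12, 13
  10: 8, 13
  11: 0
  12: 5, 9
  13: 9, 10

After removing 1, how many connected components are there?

1

With 1 gone, the remaining components are: {0, 2, 3, 4, 5, 6, 7, 8, 9, 10, 11, 12, 13}.
That is 1 component.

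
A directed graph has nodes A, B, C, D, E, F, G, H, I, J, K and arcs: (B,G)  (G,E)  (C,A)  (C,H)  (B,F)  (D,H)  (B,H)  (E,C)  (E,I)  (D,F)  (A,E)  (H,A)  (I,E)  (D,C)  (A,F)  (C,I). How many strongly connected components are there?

{A, C, E, H, I} are all mutually reachable — one SCC of size 5.
{G} is an SCC by itself.
{B} is an SCC by itself.
{F} is an SCC by itself.
{J} is an SCC by itself.
(and 2 more singleton SCCs)
That gives 7 strongly connected components.

7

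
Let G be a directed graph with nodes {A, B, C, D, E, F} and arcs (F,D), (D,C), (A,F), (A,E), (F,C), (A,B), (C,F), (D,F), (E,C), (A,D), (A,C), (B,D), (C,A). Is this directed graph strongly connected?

From C we can reach every vertex (A, B, C, D, E, F), and every vertex can reach C (A, B, C, D, E, F). So the whole graph is one strongly connected component.

Yes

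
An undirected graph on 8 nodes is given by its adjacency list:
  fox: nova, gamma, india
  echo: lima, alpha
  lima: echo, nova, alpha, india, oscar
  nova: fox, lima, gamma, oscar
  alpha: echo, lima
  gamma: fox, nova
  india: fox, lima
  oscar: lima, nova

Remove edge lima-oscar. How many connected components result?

lima and oscar are still connected via lima-nova-oscar, so the component count stays at 1.

1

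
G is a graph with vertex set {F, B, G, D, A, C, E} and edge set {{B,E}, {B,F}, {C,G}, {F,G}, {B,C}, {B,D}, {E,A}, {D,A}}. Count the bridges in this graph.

The edges on the cycle B-C-G-F-B are not bridges since each lies on that cycle.
Every edge lies on some cycle, so there are no bridges.

0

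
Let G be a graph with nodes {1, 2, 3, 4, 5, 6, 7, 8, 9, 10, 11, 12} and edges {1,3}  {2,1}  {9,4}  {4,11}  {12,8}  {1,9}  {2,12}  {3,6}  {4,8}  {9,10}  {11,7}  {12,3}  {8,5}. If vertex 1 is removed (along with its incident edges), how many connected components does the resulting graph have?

With 1 gone, the remaining components are: {2, 3, 4, 5, 6, 7, 8, 9, 10, 11, 12}.
That is 1 component.

1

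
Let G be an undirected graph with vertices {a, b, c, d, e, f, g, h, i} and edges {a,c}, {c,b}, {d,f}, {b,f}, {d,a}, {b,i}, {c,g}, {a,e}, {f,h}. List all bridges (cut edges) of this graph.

The edges on the cycle d-a-c-b-f-d are not bridges since each lies on that cycle.
But removing h - f disconnects h from f; removing a - e disconnects a from e; removing b - i disconnects b from i; removing c - g disconnects c from g — these are bridges.

a-e, b-i, c-g, f-h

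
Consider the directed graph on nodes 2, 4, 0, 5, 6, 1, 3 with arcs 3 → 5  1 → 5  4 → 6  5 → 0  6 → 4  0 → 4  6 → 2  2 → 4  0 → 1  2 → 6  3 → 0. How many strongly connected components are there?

3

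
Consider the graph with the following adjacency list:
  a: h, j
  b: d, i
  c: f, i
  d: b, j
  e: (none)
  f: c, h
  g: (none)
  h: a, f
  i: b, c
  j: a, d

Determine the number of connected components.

3

e is isolated — a component by itself.
g is isolated — a component by itself.
Starting from a we can reach a, b, c, d, f, h, i, j. That is one component of size 8.
Total: 3 components.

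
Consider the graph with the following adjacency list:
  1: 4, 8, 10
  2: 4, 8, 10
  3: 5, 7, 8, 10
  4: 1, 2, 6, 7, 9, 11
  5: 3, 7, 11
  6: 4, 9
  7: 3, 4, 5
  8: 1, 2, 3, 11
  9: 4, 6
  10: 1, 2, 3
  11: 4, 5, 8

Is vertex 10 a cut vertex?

No

Deleting 10 leaves 1 component (was 1) (its neighbors 1, 2, 3 remain connected to each other), so 10 is not a cut vertex.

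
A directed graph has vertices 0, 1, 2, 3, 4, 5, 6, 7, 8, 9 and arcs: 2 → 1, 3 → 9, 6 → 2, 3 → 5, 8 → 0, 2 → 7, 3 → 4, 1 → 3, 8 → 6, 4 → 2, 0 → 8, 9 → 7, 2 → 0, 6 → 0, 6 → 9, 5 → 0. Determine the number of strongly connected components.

3

{0, 1, 2, 3, 4, 5, 6, 8} are all mutually reachable — one SCC of size 8.
{9} is an SCC by itself.
{7} is an SCC by itself.
That gives 3 strongly connected components.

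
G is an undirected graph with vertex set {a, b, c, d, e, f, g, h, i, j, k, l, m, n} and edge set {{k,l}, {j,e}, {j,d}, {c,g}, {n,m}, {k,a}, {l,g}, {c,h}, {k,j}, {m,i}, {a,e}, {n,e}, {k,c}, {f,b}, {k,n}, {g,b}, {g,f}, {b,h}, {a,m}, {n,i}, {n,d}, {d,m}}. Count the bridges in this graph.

0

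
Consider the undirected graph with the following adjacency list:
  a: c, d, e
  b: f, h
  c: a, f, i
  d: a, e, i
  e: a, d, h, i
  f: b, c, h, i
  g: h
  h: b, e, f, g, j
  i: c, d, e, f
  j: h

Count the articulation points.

1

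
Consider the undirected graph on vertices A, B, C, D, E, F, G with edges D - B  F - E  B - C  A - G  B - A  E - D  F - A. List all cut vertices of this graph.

Removing A increases the component count from 1 to 2, so A is a cut vertex.
Removing B increases the component count from 1 to 2, so B is a cut vertex.
By contrast removing C leaves 1 component; it is not a cut vertex. No other vertex is a cut vertex either.

A, B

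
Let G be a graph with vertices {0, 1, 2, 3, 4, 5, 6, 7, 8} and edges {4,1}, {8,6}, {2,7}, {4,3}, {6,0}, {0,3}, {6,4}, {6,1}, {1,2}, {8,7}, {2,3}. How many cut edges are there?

The edges on the cycle 6-0-3-2-1-6 are not bridges since each lies on that cycle.
Every edge lies on some cycle, so there are no bridges.

0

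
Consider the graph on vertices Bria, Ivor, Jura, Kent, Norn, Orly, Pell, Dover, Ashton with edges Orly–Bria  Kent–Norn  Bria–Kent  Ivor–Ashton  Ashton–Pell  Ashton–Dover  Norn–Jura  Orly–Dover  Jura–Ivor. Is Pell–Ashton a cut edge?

Yes

Removing Pell–Ashton leaves no path between Pell and Ashton: the component count goes from 1 to 2. So it is a bridge.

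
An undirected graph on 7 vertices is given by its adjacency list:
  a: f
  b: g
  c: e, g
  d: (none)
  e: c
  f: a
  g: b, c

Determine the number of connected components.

d is isolated — a component by itself.
Starting from a we can reach a, f. That is one component of size 2.
Starting from b we can reach b, c, e, g. That is one component of size 4.
Total: 3 components.

3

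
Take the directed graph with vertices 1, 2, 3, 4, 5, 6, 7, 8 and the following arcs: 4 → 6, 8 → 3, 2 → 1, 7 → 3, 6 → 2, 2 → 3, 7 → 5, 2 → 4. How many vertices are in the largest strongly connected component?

3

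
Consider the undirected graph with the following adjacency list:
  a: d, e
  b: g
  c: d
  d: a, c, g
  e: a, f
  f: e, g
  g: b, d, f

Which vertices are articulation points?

Removing d increases the component count from 1 to 2, so d is a cut vertex.
Removing g increases the component count from 1 to 2, so g is a cut vertex.
By contrast removing a leaves 1 component; it is not a cut vertex. No other vertex is a cut vertex either.

d, g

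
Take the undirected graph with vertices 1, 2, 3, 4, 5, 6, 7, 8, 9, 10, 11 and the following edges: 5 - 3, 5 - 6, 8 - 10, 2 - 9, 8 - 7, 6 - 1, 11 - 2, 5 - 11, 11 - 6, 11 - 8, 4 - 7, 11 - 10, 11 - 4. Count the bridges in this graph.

4

The edges on the cycle 11-4-7-8-11 are not bridges since each lies on that cycle.
But removing 2 - 9 disconnects 2 from 9; removing 6 - 1 disconnects 6 from 1; removing 3 - 5 disconnects 3 from 5; removing 11 - 2 disconnects 11 from 2 — these are bridges.
That makes 4 bridges.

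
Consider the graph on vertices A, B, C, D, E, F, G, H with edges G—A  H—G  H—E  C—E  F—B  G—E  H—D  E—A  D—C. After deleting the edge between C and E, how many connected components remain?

2

C and E are still connected via C-D-H-E, so the component count stays at 2.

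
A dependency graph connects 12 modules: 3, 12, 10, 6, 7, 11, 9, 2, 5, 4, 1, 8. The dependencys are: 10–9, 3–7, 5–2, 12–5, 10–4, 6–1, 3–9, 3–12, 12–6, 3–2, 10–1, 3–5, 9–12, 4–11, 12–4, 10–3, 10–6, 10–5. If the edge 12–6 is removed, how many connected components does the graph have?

12 and 6 are still connected via 12-3-10-6, so the component count stays at 2.

2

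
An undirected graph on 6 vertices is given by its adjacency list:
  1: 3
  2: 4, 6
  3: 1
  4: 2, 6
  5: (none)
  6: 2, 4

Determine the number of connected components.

3

5 is isolated — a component by itself.
Starting from 1 we can reach 1, 3. That is one component of size 2.
Starting from 2 we can reach 2, 4, 6. That is one component of size 3.
Total: 3 components.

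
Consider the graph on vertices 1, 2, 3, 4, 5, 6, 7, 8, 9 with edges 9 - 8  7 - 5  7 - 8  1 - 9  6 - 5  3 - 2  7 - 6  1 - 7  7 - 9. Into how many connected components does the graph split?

3

4 is isolated — a component by itself.
Starting from 2 we can reach 2, 3. That is one component of size 2.
Starting from 1 we can reach 1, 5, 6, 7, 8, 9. That is one component of size 6.
Total: 3 components.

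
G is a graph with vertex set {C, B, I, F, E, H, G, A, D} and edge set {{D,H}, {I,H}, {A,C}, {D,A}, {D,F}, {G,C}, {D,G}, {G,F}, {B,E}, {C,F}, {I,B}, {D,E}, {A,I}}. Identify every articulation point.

Removing I, for instance, still leaves 1 component. No single vertex removal increases the component count — the graph has no articulation points.

none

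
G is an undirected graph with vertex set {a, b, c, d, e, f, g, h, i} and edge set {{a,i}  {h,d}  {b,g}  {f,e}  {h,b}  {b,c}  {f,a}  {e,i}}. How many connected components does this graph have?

2

Starting from a we can reach a, e, f, i. That is one component of size 4.
Starting from b we can reach b, c, d, g, h. That is one component of size 5.
Total: 2 components.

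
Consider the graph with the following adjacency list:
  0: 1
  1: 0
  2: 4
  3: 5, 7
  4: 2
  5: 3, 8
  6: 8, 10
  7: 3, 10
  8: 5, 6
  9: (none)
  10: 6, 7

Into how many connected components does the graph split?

4

9 is isolated — a component by itself.
Starting from 2 we can reach 2, 4. That is one component of size 2.
Starting from 0 we can reach 0, 1. That is one component of size 2.
Starting from 3 we can reach 3, 5, 6, 7, 8, 10. That is one component of size 6.
Total: 4 components.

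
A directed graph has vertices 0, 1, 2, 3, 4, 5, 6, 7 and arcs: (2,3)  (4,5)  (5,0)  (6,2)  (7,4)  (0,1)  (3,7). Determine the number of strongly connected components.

8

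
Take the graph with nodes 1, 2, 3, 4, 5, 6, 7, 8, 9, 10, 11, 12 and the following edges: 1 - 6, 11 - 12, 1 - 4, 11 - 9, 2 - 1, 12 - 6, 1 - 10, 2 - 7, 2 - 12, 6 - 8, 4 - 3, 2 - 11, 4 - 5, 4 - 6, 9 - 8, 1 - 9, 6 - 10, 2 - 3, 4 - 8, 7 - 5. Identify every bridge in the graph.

The edges on the cycle 2-1-4-3-2 are not bridges since each lies on that cycle.
Every edge lies on some cycle, so there are no bridges.

none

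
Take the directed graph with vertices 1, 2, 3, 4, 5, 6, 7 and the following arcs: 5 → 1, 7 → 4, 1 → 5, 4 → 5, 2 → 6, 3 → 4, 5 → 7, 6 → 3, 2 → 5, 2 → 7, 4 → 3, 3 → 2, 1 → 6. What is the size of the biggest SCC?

7

{1, 2, 3, 4, 5, 6, 7} are all mutually reachable — one SCC of size 7.
The largest has 7 vertices.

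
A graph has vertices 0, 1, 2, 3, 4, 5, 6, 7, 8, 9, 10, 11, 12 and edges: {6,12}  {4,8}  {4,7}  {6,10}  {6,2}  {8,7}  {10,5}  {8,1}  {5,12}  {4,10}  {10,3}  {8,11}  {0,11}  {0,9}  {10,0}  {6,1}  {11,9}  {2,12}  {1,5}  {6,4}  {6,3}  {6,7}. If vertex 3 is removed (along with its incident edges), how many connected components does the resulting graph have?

With 3 gone, the remaining components are: {0, 1, 2, 4, 5, 6, 7, 8, 9, 10, 11, 12}.
That is 1 component.

1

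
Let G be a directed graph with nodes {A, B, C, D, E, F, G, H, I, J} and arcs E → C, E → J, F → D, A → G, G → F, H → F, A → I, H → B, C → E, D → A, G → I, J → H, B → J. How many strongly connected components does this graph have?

4

{A, D, F, G} are all mutually reachable — one SCC of size 4.
{B, H, J} are all mutually reachable — one SCC of size 3.
{C, E} are all mutually reachable — one SCC of size 2.
{I} is an SCC by itself.
That gives 4 strongly connected components.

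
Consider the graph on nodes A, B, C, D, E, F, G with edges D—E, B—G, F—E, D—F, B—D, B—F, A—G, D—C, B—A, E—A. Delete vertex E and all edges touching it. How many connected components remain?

1

With E gone, the remaining components are: {A, B, C, D, F, G}.
That is 1 component.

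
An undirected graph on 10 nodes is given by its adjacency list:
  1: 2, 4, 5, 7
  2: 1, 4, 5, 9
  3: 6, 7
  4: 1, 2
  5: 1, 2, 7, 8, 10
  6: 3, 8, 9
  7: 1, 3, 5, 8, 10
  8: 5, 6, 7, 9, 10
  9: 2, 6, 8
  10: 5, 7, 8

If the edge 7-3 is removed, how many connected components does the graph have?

1

7 and 3 are still connected via 7-8-6-3, so the component count stays at 1.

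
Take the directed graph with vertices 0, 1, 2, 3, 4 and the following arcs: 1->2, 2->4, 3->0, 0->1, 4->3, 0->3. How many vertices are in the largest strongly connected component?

{0, 1, 2, 3, 4} are all mutually reachable — one SCC of size 5.
The largest has 5 vertices.

5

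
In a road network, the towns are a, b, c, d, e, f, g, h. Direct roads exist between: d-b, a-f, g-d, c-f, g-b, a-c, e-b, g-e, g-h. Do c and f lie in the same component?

Yes

From c we can reach a, c, f, which includes f.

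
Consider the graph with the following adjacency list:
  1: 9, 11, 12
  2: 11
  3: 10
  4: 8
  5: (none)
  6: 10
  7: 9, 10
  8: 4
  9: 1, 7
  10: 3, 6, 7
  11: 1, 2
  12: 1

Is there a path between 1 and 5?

The component containing 1 is {1, 2, 3, 6, 7, 9, 10, 11, 12}, and 5 is not in it.

No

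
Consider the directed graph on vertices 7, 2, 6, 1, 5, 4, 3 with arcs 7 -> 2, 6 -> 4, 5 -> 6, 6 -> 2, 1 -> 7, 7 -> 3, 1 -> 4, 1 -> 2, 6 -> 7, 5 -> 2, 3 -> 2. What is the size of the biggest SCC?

{1} is an SCC by itself.
{3} is an SCC by itself.
{2} is an SCC by itself.
{6} is an SCC by itself.
{7} is an SCC by itself.
(and 2 more singleton SCCs)
The largest has 1 vertex.

1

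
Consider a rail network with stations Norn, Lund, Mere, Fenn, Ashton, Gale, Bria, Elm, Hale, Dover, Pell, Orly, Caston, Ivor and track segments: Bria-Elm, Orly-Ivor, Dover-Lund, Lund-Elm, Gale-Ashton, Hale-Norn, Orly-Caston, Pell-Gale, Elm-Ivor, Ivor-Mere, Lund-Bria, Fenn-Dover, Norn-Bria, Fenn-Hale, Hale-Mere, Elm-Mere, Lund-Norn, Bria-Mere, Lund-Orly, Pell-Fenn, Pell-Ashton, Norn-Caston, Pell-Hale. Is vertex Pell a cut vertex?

Yes

Deleting Pell raises the number of components from 1 to 2, so Pell is a cut vertex.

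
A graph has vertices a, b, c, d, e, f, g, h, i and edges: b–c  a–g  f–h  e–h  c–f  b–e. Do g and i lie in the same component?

No

The component containing g is {a, g}, and i is not in it.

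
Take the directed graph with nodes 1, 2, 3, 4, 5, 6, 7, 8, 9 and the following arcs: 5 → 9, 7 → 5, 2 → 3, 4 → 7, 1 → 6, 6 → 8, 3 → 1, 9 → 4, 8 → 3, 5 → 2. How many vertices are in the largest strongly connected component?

{4, 5, 7, 9} are all mutually reachable — one SCC of size 4.
{1, 3, 6, 8} are all mutually reachable — one SCC of size 4.
{2} is an SCC by itself.
The largest has 4 vertices.

4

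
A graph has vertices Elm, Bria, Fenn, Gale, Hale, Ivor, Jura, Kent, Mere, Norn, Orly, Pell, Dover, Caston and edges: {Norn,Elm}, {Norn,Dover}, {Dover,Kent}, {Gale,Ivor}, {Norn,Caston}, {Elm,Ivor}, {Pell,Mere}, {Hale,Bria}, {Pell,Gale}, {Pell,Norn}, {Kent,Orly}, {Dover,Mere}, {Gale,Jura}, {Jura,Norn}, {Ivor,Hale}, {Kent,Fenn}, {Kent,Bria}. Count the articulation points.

Removing Kent increases the component count from 1 to 3, so Kent is a cut vertex.
Removing Norn increases the component count from 1 to 2, so Norn is a cut vertex.
By contrast removing Ivor leaves 1 component; it is not a cut vertex. No other vertex is a cut vertex either.

2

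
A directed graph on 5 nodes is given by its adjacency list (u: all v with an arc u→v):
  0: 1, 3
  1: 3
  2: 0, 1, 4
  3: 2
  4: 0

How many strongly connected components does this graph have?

1

{0, 1, 2, 3, 4} are all mutually reachable — one SCC of size 5.
That gives 1 strongly connected component.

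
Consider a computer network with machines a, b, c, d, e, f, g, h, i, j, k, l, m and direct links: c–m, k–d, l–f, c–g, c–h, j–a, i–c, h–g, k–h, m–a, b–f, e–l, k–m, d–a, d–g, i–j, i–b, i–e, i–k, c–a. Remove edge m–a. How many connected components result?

m and a are still connected via m-c-a, so the component count stays at 1.

1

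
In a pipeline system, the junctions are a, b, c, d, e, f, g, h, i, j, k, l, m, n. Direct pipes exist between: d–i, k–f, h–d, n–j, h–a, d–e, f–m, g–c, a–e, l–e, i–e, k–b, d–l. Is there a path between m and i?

No

The component containing m is {b, f, k, m}, and i is not in it.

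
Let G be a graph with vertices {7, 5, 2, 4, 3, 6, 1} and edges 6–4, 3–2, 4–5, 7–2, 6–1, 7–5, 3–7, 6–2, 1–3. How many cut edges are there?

0

The edges on the cycle 6-1-3-7-5-4-6 are not bridges since each lies on that cycle.
Every edge lies on some cycle, so there are no bridges.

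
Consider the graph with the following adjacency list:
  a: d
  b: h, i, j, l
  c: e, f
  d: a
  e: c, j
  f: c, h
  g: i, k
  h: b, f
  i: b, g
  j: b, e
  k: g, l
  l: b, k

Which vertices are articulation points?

Removing b increases the component count from 2 to 3, so b is a cut vertex.
By contrast removing l leaves 2 components; it is not a cut vertex. No other vertex is a cut vertex either.

b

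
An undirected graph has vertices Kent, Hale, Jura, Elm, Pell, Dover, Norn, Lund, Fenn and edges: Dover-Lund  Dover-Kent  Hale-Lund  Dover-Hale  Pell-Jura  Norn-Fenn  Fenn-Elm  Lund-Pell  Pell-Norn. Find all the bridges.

The edges on the cycle Dover-Hale-Lund-Dover are not bridges since each lies on that cycle.
But removing Pell-Norn disconnects Pell from Norn; removing Lund-Pell disconnects Lund from Pell; removing Norn-Fenn disconnects Norn from Fenn; removing Pell-Jura disconnects Pell from Jura — these are bridges.
In total 6 edges are bridges.

Dover-Kent, Elm-Fenn, Fenn-Norn, Jura-Pell, Lund-Pell, Norn-Pell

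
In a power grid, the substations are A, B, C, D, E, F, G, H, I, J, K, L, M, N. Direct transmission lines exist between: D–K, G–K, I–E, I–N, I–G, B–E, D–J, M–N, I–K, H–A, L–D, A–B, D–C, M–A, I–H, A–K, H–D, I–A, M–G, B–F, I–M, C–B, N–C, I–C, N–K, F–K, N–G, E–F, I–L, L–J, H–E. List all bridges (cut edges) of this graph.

The edges on the cycle M-N-K-G-M are not bridges since each lies on that cycle.
Every edge lies on some cycle, so there are no bridges.

none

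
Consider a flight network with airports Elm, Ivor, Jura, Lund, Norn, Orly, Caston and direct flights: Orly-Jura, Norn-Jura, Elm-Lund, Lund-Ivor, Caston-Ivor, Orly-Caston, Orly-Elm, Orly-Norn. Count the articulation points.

1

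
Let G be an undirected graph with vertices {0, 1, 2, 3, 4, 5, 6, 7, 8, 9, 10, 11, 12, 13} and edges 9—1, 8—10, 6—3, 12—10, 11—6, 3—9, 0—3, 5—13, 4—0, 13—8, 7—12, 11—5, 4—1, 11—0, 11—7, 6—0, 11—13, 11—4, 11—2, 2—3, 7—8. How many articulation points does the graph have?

1

Removing 11 increases the component count from 1 to 2, so 11 is a cut vertex.
By contrast removing 3 leaves 1 component; it is not a cut vertex. No other vertex is a cut vertex either.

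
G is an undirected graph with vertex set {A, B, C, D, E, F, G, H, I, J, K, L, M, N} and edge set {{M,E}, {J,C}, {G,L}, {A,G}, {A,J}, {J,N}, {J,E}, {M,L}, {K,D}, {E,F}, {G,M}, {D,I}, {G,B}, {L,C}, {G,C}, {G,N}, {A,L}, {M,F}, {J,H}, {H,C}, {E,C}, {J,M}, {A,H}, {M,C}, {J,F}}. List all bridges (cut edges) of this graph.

B-G, D-I, D-K

The edges on the cycle A-J-M-L-A are not bridges since each lies on that cycle.
But removing D - I disconnects D from I; removing K - D disconnects K from D; removing B - G disconnects B from G — these are bridges.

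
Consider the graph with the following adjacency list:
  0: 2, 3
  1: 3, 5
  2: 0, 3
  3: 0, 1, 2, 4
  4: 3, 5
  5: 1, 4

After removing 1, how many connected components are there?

1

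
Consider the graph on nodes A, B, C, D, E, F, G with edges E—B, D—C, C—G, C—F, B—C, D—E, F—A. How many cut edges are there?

The edges on the cycle D-E-B-C-D are not bridges since each lies on that cycle.
But removing C—F disconnects C from F; removing F—A disconnects F from A; removing C—G disconnects C from G — these are bridges.
That makes 3 bridges.

3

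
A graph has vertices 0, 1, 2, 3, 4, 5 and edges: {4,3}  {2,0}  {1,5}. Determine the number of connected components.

Starting from 0 we can reach 0, 2. That is one component of size 2.
Starting from 1 we can reach 1, 5. That is one component of size 2.
Starting from 3 we can reach 3, 4. That is one component of size 2.
Total: 3 components.

3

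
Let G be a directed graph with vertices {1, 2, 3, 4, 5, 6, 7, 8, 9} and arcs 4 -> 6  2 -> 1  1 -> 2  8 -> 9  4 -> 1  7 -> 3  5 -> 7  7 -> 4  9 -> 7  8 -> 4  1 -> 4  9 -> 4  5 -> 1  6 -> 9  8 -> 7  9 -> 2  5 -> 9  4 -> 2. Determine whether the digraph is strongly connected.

There is no directed path from 6 to 8, so the graph is not strongly connected.

No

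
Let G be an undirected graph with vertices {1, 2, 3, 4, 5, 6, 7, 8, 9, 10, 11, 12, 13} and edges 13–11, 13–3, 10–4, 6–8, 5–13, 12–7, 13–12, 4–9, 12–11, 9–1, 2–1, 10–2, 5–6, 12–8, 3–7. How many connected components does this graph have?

Starting from 1 we can reach 1, 2, 4, 9, 10. That is one component of size 5.
Starting from 3 we can reach 3, 5, 6, 7, 8, 11, 12, 13. That is one component of size 8.
Total: 2 components.

2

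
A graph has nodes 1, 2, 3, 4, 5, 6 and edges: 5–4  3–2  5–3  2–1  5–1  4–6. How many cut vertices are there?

Removing 4 increases the component count from 1 to 2, so 4 is a cut vertex.
Removing 5 increases the component count from 1 to 2, so 5 is a cut vertex.
By contrast removing 1 leaves 1 component; it is not a cut vertex. No other vertex is a cut vertex either.

2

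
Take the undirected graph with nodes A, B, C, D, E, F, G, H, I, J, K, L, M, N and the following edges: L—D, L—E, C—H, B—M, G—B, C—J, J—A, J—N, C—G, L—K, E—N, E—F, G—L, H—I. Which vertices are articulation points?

Removing B increases the component count from 1 to 2, so B is a cut vertex.
Removing C increases the component count from 1 to 2, so C is a cut vertex.
Removing E increases the component count from 1 to 2, so E is a cut vertex.
Likewise G, H, J, L are cut vertices.
By contrast removing D leaves 1 component; it is not a cut vertex. No other vertex is a cut vertex either.

B, C, E, G, H, J, L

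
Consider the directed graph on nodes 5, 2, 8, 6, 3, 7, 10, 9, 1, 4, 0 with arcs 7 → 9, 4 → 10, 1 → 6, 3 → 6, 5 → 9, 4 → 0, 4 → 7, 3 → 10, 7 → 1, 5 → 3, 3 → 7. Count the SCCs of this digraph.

11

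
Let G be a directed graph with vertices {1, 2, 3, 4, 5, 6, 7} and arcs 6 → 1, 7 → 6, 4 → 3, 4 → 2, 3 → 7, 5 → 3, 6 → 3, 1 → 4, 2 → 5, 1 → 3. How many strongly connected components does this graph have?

1

{1, 2, 3, 4, 5, 6, 7} are all mutually reachable — one SCC of size 7.
That gives 1 strongly connected component.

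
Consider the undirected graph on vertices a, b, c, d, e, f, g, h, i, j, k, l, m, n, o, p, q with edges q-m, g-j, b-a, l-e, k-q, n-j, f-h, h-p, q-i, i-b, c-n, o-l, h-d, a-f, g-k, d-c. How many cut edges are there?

The edges on the cycle g-k-q-i-b-a-f-h-d-c-n-j-g are not bridges since each lies on that cycle.
But removing p-h disconnects p from h; removing q-m disconnects q from m; removing o-l disconnects o from l; removing e-l disconnects e from l — these are bridges.
That makes 4 bridges.

4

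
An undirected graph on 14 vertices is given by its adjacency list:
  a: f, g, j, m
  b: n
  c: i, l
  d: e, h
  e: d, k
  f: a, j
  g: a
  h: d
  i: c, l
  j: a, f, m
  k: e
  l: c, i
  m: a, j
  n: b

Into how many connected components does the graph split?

4

Starting from b we can reach b, n. That is one component of size 2.
Starting from c we can reach c, i, l. That is one component of size 3.
Starting from d we can reach d, e, h, k. That is one component of size 4.
Starting from a we can reach a, f, g, j, m. That is one component of size 5.
Total: 4 components.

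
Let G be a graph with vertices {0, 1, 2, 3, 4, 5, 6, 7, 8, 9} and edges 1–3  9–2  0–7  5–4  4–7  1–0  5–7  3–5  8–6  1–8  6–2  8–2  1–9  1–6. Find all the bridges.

none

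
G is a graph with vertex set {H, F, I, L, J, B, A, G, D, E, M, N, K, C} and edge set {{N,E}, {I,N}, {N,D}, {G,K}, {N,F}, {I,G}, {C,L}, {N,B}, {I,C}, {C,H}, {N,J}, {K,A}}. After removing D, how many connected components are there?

2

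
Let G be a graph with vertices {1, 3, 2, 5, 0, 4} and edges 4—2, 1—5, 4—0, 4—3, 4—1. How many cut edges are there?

removing 4—2 disconnects 4 from 2; removing 3—4 disconnects 3 from 4; removing 4—0 disconnects 4 from 0; removing 5—1 disconnects 5 from 1 — these are bridges.
In total 5 edges are bridges.

5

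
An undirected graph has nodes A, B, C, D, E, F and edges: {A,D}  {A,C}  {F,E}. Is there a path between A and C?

From A we can reach A, C, D, which includes C.

Yes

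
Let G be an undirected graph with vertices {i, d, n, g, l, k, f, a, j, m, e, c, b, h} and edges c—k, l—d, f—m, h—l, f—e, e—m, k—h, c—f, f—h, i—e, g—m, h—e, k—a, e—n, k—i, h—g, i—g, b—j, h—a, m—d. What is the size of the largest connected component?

12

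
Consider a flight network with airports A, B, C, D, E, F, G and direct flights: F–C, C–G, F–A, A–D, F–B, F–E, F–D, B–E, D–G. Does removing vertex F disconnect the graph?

Yes

Deleting F raises the number of components from 1 to 2, so F is a cut vertex.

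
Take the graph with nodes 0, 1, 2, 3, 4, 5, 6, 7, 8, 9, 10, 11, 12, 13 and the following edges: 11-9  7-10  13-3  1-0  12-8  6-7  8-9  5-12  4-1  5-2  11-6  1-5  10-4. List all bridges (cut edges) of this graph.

0-1, 13-3, 2-5

The edges on the cycle 11-6-7-10-4-1-5-12-8-9-11 are not bridges since each lies on that cycle.
But removing 13-3 disconnects 13 from 3; removing 0-1 disconnects 0 from 1; removing 2-5 disconnects 2 from 5 — these are bridges.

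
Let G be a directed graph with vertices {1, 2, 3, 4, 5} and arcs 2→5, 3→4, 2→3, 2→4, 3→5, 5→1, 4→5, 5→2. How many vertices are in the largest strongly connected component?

4

{2, 3, 4, 5} are all mutually reachable — one SCC of size 4.
{1} is an SCC by itself.
The largest has 4 vertices.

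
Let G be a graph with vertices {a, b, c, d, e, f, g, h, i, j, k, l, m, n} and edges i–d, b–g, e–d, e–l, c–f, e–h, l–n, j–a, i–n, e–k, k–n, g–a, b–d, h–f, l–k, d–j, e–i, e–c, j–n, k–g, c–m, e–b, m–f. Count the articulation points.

1

Removing e increases the component count from 1 to 2, so e is a cut vertex.
By contrast removing h leaves 1 component; it is not a cut vertex. No other vertex is a cut vertex either.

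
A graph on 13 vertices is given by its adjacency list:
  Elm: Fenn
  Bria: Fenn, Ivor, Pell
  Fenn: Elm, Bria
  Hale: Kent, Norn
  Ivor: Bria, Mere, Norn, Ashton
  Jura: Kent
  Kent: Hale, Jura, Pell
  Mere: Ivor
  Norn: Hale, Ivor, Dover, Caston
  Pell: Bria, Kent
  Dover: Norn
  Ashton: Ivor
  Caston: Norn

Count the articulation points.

Removing Bria increases the component count from 1 to 2, so Bria is a cut vertex.
Removing Fenn increases the component count from 1 to 2, so Fenn is a cut vertex.
Removing Ivor increases the component count from 1 to 3, so Ivor is a cut vertex.
Likewise Kent, Norn are cut vertices.
By contrast removing Mere leaves 1 component; it is not a cut vertex. No other vertex is a cut vertex either.

5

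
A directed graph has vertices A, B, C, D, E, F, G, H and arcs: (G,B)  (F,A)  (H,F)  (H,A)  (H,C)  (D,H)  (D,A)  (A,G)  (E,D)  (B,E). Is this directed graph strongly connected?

No

There is no directed path from C to F, so the graph is not strongly connected.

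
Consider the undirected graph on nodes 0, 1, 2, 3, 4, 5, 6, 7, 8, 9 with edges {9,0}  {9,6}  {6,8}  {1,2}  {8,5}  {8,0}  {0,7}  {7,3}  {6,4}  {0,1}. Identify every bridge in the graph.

0-1, 0-7, 1-2, 3-7, 4-6, 5-8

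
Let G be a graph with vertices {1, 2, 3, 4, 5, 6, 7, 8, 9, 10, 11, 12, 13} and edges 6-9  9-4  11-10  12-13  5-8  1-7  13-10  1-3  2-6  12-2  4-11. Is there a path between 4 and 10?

Yes

From 4 we can reach 2, 4, 6, 9, 10, 11, 12, 13, which includes 10.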